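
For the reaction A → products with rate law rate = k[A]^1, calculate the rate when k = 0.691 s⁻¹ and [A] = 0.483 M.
0.3338 M/s

rate = k·[A]^1 = 0.691·(0.483)^1 = 0.691·0.483 = 0.3338 M/s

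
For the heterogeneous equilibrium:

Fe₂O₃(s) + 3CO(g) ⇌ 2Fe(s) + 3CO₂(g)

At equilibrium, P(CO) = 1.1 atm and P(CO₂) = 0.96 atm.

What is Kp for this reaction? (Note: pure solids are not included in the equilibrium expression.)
K_p = 0.665

Solids (Fe₂O₃, Fe) are excluded.
Kp = P(CO₂)³/P(CO)³ = (0.96)³/(1.1)³ = 0.8847/1.331 = 0.665.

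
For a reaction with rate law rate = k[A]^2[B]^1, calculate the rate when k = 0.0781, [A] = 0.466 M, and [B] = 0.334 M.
0.005665 M/s

rate = k·[A]^2·[B]^1 = 0.0781·(0.466)^2·(0.334)^1 = 0.0781·0.217156·0.334 = 0.005665 M/s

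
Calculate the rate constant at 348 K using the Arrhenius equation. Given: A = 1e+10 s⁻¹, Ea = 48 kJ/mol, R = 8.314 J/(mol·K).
6.24e+02 s⁻¹

k = A·exp(-Ea/(R·T)) = 1e+10·exp(-48000/(8.314·348)) = 1e+10·exp(-16.5902) = 1e+10·6.2368e-08 = 6.24e+02 s⁻¹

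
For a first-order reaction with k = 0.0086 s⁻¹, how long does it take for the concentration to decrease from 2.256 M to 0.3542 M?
215.29 s

From ln[A] = ln[A]₀ - k·t: t = ln([A]₀/[A])/k = ln(2.256/0.3542)/0.0086 = ln(6.3693)/0.0086 = 1.8515/0.0086 = 215.29 s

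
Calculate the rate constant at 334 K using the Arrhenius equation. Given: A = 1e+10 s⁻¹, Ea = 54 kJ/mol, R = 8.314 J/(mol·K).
3.59e+01 s⁻¹

k = A·exp(-Ea/(R·T)) = 1e+10·exp(-54000/(8.314·334)) = 1e+10·exp(-19.4463) = 1e+10·3.5857e-09 = 3.59e+01 s⁻¹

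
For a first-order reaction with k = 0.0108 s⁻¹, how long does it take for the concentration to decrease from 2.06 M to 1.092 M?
58.77 s

From ln[A] = ln[A]₀ - k·t: t = ln([A]₀/[A])/k = ln(2.06/1.092)/0.0108 = ln(1.8864)/0.0108 = 0.6347/0.0108 = 58.77 s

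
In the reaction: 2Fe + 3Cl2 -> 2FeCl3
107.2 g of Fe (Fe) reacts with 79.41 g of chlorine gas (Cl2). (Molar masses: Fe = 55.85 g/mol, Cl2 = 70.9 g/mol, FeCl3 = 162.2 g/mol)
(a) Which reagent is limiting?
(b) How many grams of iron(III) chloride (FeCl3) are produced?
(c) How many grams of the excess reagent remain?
(a) Cl2, (b) 121.1 g, (c) 65.5 g

Moles of Fe = 107.2 g ÷ 55.85 g/mol = 1.91943 mol
Moles of Cl2 = 79.41 g ÷ 70.9 g/mol = 1.12003 mol
Moles ÷ coefficient: Fe: 1.91943/2 = 0.9597, Cl2: 1.12003/3 = 0.3733
(a) Cl2 has the smaller value, so Cl2 is the limiting reagent.
(b) Moles of FeCl3 = 1.12003 mol Cl2 × (2/3) = 0.746685 mol; mass = 0.746685 mol × 162.2 g/mol = 121.1 g
(c) Fe consumed = 1.12003 × (2/3) = 0.746685 mol; remaining = 1.91943 − 0.746685 = 1.17274 mol; mass = 1.17274 mol × 55.85 g/mol = 65.5 g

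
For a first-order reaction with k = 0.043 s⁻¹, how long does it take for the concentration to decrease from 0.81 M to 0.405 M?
16.12 s

From ln[A] = ln[A]₀ - k·t: t = ln([A]₀/[A])/k = ln(0.81/0.405)/0.043 = ln(2.0000)/0.043 = 0.6931/0.043 = 16.12 s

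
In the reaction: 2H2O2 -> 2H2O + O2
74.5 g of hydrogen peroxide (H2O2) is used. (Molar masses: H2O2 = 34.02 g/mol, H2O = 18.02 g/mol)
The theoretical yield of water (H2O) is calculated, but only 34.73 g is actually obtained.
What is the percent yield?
Moles of H2O2 = 74.5 g ÷ 34.02 g/mol = 2.18989 mol
Mole ratio: 2 mol H2O / 2 mol H2O2
Moles of H2O = 2.18989 × (2/2) = 2.18989 mol
Theoretical yield = 2.18989 mol × 18.02 g/mol = 39.462 g
Actual yield = 34.73 g
Percent yield = (34.73 / 39.462) × 100% = 88.0%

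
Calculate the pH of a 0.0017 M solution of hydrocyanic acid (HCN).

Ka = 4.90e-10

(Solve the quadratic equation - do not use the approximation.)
pH = 6.04

x² + Ka×x - Ka×C = 0. Using quadratic formula: [H⁺] = 9.1244e-07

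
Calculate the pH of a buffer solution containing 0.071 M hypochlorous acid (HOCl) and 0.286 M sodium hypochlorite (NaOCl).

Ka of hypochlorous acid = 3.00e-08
pH = 8.13

pKa = -log(3.00e-08) = 7.52. pH = pKa + log([A⁻]/[HA]) = 7.52 + log(0.286/0.071)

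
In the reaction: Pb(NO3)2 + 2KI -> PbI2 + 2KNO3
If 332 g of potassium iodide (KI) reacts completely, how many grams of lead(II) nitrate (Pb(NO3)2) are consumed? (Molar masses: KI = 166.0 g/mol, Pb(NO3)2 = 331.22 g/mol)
Moles of KI = 332 g ÷ 166.0 g/mol = 2 mol
Mole ratio: 1 mol Pb(NO3)2 / 2 mol KI
Moles of Pb(NO3)2 = 2 × (1/2) = 1 mol
Mass of Pb(NO3)2 = 1 mol × 331.22 g/mol = 331.2 g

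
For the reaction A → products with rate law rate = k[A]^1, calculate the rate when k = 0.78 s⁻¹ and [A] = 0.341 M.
0.266 M/s

rate = k·[A]^1 = 0.78·(0.341)^1 = 0.78·0.341 = 0.266 M/s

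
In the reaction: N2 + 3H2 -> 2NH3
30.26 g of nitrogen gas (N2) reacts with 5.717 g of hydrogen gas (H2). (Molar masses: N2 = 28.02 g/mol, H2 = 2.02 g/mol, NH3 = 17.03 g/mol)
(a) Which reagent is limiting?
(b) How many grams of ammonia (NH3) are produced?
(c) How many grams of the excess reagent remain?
(a) H2, (b) 32.13 g, (c) 3.826 g

Moles of N2 = 30.26 g ÷ 28.02 g/mol = 1.07994 mol
Moles of H2 = 5.717 g ÷ 2.02 g/mol = 2.8302 mol
Moles ÷ coefficient: N2: 1.07994/1 = 1.08, H2: 2.8302/3 = 0.9434
(a) H2 has the smaller value, so H2 is the limiting reagent.
(b) Moles of NH3 = 2.8302 mol H2 × (2/3) = 1.8868 mol; mass = 1.8868 mol × 17.03 g/mol = 32.13 g
(c) N2 consumed = 2.8302 × (1/3) = 0.943399 mol; remaining = 1.07994 − 0.943399 = 0.136544 mol; mass = 0.136544 mol × 28.02 g/mol = 3.826 g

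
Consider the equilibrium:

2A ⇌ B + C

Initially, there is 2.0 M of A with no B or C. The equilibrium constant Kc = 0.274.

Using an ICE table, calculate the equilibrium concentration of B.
[B] = 0.511 M

ICE: [A] = 2.0 − 2x, [B] = [C] = x.
Kc = x²/(2.0 − 2x)² = 0.274 ⇒ √Kc = x/(2.0 − 2x).
x = √0.274·2.0/(1 + 2√0.274) = 0.52345·2.0/2.0469 = 0.51146.
[B] = x = 0.511 M.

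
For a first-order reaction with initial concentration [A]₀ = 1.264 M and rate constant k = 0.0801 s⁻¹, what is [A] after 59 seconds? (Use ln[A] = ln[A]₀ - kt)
0.0112 M

ln[A] = ln[A]₀ - k·t = ln(1.264) - (0.0801)·(59) = 0.2343 - 4.7259 = -4.4916
[A] = e^(-4.4916) = 0.0112 M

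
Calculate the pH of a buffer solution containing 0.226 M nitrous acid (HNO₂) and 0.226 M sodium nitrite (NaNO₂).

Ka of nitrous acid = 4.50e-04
pH = 3.35

pKa = -log(4.50e-04) = 3.35. pH = pKa + log([A⁻]/[HA]) = 3.35 + log(0.226/0.226)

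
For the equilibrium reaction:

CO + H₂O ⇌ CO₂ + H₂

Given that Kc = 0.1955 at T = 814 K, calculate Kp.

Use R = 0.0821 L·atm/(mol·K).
K_p = 0.1955

Δn = (moles gaseous products) − (moles gaseous reactants) = 0
T = 814 K; RT = 0.0821 × 814 = 66.8294
Kp = Kc·(RT)^Δn = 0.1955 × (66.8294)^0 = 0.1955 × 1 = 0.1955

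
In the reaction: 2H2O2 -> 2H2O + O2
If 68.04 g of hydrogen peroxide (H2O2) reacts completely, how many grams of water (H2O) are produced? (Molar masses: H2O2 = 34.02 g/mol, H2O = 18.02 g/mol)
Moles of H2O2 = 68.04 g ÷ 34.02 g/mol = 2 mol
Mole ratio: 2 mol H2O / 2 mol H2O2
Moles of H2O = 2 × (2/2) = 2 mol
Mass of H2O = 2 mol × 18.02 g/mol = 36.04 g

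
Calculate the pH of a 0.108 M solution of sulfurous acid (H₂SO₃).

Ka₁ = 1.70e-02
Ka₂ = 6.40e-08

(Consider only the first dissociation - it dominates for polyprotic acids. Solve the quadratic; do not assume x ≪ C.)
pH = 1.45

x² + Ka₁·x − Ka₁·C = 0 with Ka₁ = 1.70e-02, C = 0.108.
x = (−Ka₁ + √(Ka₁² + 4·Ka₁·C))/2 = 3.5184e-02 M, so pH = 1.45.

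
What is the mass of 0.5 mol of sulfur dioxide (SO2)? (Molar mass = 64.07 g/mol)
Mass = 0.5 mol × 64.07 g/mol = 32.03 g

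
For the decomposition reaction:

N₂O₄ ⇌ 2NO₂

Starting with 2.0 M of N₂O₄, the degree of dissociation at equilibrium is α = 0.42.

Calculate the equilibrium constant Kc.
K_c = 2.4331

x = α·[A]₀ = 0.42 × 2.0 = 0.84 M dissociated.
At eq: [N₂O₄] = 2.0 − 0.84 = 1.16 M; [NO₂] = 2x = 1.68 M.
Kc = [NO₂]²/[N₂O₄] = (1.68)²/1.16 = 2.433.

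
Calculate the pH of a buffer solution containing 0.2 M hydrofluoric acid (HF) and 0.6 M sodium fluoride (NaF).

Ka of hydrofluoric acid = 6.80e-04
pH = 3.64

pKa = -log(6.80e-04) = 3.17. pH = pKa + log([A⁻]/[HA]) = 3.17 + log(0.6/0.2)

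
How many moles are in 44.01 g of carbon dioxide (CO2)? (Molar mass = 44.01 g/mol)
Moles = 44.01 g ÷ 44.01 g/mol = 1 mol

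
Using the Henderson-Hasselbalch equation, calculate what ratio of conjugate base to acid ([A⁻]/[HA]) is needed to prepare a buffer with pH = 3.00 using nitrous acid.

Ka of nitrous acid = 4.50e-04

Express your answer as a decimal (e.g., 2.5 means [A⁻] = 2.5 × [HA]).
[A⁻]/[HA] = 0.450

pKa = −log(4.50e-04) = 3.3468. pH = pKa + log([A⁻]/[HA]). 3.00 = 3.3468 + log(ratio). log(ratio) = 3.00 − 3.3468 = -0.3468. ratio = 10^(-0.3468) = 0.450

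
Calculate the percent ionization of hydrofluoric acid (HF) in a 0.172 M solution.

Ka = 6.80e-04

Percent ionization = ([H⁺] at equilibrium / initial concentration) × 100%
Percent ionization = 6.09%

Let x = [H⁺]. Ka = x²/(C - x) ⇒ x² + (6.80e-04)x - (6.80e-04)(0.172) = 0. x = 1.0480e-02. Percent = (1.0480e-02/0.172) × 100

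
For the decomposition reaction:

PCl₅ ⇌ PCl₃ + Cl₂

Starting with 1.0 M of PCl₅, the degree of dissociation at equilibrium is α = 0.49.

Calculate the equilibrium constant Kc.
K_c = 0.4708

x = α·[A]₀ = 0.49 × 1.0 = 0.49 M dissociated.
At eq: [PCl₅] = 1.0 − 0.49 = 0.51 M; [PCl₃] = [Cl₂] = x = 0.49 M.
Kc = [PCl₃][Cl₂]/[PCl₅] = (0.49)²/0.51 = 0.4708.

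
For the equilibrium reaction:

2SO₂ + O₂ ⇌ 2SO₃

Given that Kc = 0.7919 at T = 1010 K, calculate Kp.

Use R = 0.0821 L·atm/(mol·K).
K_p = 0.0096

Δn = (moles gaseous products) − (moles gaseous reactants) = -1
T = 1010 K; RT = 0.0821 × 1010 = 82.921
Kp = Kc·(RT)^Δn = 0.7919 × (82.921)^-1 = 0.7919 × 0.0120597 = 0.0096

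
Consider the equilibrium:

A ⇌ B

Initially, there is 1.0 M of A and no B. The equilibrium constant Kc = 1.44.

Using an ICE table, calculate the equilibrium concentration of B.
[B] = 0.590 M

ICE: [A] = 1.0 − x, [B] = x.
Kc = x/(1.0 − x) = 1.44 ⇒ x = 1.44·1.0/(1 + 1.44) = 1.44/2.44 = 0.5902.
[B] = x = 0.590 M.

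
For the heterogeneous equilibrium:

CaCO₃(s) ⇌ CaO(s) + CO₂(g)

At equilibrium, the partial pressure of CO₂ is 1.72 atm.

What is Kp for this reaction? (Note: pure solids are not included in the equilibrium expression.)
K_p = 1.72

Solids (CaCO₃, CaO) have activity 1 and are excluded.
Kp = P(CO₂) = 1.72.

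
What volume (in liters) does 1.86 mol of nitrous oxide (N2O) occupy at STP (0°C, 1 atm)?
At STP, 1 mol of gas occupies 22.4 L
Volume = 1.86 mol × 22.4 L/mol = 41.66 L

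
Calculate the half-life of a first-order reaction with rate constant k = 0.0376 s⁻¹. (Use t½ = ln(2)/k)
18.43 s

t½ = ln(2)/k = 0.6931/0.0376 = 18.43 s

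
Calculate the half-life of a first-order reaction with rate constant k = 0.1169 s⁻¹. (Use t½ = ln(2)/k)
5.93 s

t½ = ln(2)/k = 0.6931/0.1169 = 5.93 s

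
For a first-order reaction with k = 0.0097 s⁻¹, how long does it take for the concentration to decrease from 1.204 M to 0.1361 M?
224.74 s

From ln[A] = ln[A]₀ - k·t: t = ln([A]₀/[A])/k = ln(1.204/0.1361)/0.0097 = ln(8.8464)/0.0097 = 2.1800/0.0097 = 224.74 s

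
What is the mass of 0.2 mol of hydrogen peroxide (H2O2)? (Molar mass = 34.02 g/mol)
Mass = 0.2 mol × 34.02 g/mol = 6.804 g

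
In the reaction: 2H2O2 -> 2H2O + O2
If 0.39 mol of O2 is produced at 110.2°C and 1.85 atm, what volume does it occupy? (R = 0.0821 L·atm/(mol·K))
T = 110.2°C + 273.15 = 383.35 K
V = nRT/P = (0.39 × 0.0821 × 383.35) / 1.85
V = 6.63 L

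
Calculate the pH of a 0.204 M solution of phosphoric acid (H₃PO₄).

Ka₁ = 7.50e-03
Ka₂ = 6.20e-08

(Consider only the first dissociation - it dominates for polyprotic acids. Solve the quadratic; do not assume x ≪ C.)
pH = 1.45

x² + Ka₁·x − Ka₁·C = 0 with Ka₁ = 7.50e-03, C = 0.204.
x = (−Ka₁ + √(Ka₁² + 4·Ka₁·C))/2 = 3.5545e-02 M, so pH = 1.45.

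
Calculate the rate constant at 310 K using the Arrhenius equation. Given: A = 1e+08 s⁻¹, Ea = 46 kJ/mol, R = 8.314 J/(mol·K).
1.77e+00 s⁻¹

k = A·exp(-Ea/(R·T)) = 1e+08·exp(-46000/(8.314·310)) = 1e+08·exp(-17.8479) = 1e+08·1.7733e-08 = 1.77e+00 s⁻¹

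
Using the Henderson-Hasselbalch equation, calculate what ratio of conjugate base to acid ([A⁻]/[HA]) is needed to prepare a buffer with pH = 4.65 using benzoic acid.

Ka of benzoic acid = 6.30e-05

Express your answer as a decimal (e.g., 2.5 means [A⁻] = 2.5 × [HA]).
[A⁻]/[HA] = 2.814

pKa = −log(6.30e-05) = 4.2007. pH = pKa + log([A⁻]/[HA]). 4.65 = 4.2007 + log(ratio). log(ratio) = 4.65 − 4.2007 = 0.4493. ratio = 10^(0.4493) = 2.814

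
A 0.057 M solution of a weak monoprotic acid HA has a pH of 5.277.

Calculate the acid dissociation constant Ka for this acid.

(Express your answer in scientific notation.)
K_a = 4.90e-10

[H⁺] = 10^(−pH) = 10^(−5.277) = 5.284e-06 M. For HA ⇌ H⁺ + A⁻, Ka = x²/(C − x) = (5.284e-06)²/(0.057 − 5.284e-06) = 4.90e-10.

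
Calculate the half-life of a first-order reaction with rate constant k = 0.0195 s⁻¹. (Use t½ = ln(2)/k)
35.55 s

t½ = ln(2)/k = 0.6931/0.0195 = 35.55 s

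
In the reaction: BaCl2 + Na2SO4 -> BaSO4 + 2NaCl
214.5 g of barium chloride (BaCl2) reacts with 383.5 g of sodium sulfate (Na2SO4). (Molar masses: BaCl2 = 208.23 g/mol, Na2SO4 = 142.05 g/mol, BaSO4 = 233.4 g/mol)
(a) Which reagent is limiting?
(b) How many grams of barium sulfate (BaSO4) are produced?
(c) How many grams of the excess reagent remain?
(a) BaCl2, (b) 240.4 g, (c) 237.2 g

Moles of BaCl2 = 214.5 g ÷ 208.23 g/mol = 1.03011 mol
Moles of Na2SO4 = 383.5 g ÷ 142.05 g/mol = 2.69975 mol
Moles ÷ coefficient: BaCl2: 1.03011/1 = 1.03, Na2SO4: 2.69975/1 = 2.7
(a) BaCl2 has the smaller value, so BaCl2 is the limiting reagent.
(b) Moles of BaSO4 = 1.03011 mol BaCl2 × (1/1) = 1.03011 mol; mass = 1.03011 mol × 233.4 g/mol = 240.4 g
(c) Na2SO4 consumed = 1.03011 × (1/1) = 1.03011 mol; remaining = 2.69975 − 1.03011 = 1.66964 mol; mass = 1.66964 mol × 142.05 g/mol = 237.2 g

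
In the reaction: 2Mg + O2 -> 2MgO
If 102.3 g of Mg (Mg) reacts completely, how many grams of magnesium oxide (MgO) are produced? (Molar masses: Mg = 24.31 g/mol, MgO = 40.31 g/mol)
Moles of Mg = 102.3 g ÷ 24.31 g/mol = 4.20814 mol
Mole ratio: 2 mol MgO / 2 mol Mg
Moles of MgO = 4.20814 × (2/2) = 4.20814 mol
Mass of MgO = 4.20814 mol × 40.31 g/mol = 169.6 g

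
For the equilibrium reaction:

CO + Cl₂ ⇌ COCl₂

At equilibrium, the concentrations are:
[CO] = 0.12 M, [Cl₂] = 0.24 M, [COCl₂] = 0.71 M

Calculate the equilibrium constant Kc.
K_c = 24.6528

Kc = ([COCl₂]) / ([CO] × [Cl₂])
   = ((0.71)) / ((0.12)·(0.24))
   = 0.71 / 0.0288 = 24.6528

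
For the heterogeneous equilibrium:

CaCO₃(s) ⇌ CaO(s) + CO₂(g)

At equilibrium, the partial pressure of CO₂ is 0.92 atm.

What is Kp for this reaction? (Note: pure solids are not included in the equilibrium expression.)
K_p = 0.92

Solids (CaCO₃, CaO) have activity 1 and are excluded.
Kp = P(CO₂) = 0.92.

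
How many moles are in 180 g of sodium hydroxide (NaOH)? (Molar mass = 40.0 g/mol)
Moles = 180 g ÷ 40.0 g/mol = 4.5 mol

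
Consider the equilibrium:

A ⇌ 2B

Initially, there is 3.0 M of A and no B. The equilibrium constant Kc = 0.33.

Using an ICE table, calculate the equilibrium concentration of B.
[B] = 0.916 M

ICE: [A] = 3.0 − x, [B] = 2x.
Kc = (2x)²/(3.0 − x) = 0.33 ⇒ 4x² + 0.33x − 0.99 = 0.
x = (−0.33 + √(0.33² + 4·4·0.99))/(2·4) = (−0.33 + √15.949)/8 = 0.45795.
[B] = 2x = 0.916 M.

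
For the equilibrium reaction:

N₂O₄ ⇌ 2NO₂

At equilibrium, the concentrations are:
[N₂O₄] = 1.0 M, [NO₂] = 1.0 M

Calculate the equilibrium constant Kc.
K_c = 1.0000

Kc = ([NO₂]^2) / ([N₂O₄])
   = ((1.0)^2) / ((1.0))
   = 1 / 1 = 1.0000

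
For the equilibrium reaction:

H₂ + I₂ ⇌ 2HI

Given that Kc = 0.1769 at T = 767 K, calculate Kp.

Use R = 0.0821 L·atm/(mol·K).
K_p = 0.1769

Δn = (moles gaseous products) − (moles gaseous reactants) = 0
T = 767 K; RT = 0.0821 × 767 = 62.9707
Kp = Kc·(RT)^Δn = 0.1769 × (62.9707)^0 = 0.1769 × 1 = 0.1769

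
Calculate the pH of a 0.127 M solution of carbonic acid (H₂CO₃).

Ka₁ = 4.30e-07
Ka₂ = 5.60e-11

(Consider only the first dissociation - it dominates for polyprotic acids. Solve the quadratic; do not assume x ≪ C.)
pH = 3.63

x² + Ka₁·x − Ka₁·C = 0 with Ka₁ = 4.30e-07, C = 0.127.
x = (−Ka₁ + √(Ka₁² + 4·Ka₁·C))/2 = 2.3347e-04 M, so pH = 3.63.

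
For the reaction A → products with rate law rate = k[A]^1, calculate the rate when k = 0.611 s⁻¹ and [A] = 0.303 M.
0.1851 M/s

rate = k·[A]^1 = 0.611·(0.303)^1 = 0.611·0.303 = 0.1851 M/s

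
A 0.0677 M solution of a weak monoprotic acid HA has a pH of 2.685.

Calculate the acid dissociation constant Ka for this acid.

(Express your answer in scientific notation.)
K_a = 6.50e-05

[H⁺] = 10^(−pH) = 10^(−2.685) = 2.065e-03 M. For HA ⇌ H⁺ + A⁻, Ka = x²/(C − x) = (2.065e-03)²/(0.0677 − 2.065e-03) = 6.50e-05.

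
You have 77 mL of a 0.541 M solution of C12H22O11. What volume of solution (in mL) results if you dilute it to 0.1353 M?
Using M₁V₁ = M₂V₂:
0.541 × 77 = 0.1353 × V₂
V₂ = (0.541 × 77) / 0.1353 = 307.9 mL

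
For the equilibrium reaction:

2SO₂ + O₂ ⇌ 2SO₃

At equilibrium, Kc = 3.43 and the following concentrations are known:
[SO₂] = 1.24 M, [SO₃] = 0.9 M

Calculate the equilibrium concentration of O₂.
[O₂] = 0.1536 M

Kc = ([SO₃]^2) / ([SO₂]^2 × [O₂]) = 3.43
[O₂]^1 = (product terms)/(Kc · other reactant terms) = 0.81 / (3.43 · 1.5376) = 0.15358
[O₂] = 0.1536 M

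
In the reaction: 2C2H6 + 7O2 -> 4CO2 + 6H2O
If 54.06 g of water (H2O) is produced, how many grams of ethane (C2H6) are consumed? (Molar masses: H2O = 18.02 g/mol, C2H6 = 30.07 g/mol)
Moles of H2O = 54.06 g ÷ 18.02 g/mol = 3 mol
Mole ratio: 2 mol C2H6 / 6 mol H2O
Moles of C2H6 = 3 × (2/6) = 1 mol
Mass of C2H6 = 1 mol × 30.07 g/mol = 30.07 g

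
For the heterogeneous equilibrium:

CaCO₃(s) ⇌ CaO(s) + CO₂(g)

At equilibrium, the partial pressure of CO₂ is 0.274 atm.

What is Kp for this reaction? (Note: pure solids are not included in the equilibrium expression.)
K_p = 0.274

Solids (CaCO₃, CaO) have activity 1 and are excluded.
Kp = P(CO₂) = 0.274.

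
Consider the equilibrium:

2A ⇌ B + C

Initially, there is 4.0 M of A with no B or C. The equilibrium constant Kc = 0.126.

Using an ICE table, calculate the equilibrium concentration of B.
[B] = 0.830 M

ICE: [A] = 4.0 − 2x, [B] = [C] = x.
Kc = x²/(4.0 − 2x)² = 0.126 ⇒ √Kc = x/(4.0 − 2x).
x = √0.126·4.0/(1 + 2√0.126) = 0.35496·4.0/1.7099 = 0.83036.
[B] = x = 0.830 M.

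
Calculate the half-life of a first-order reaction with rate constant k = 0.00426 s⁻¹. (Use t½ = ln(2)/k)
162.71 s

t½ = ln(2)/k = 0.6931/0.00426 = 162.71 s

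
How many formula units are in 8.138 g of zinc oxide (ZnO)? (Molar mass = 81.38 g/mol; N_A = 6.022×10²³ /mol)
Moles = 8.138 g ÷ 81.38 g/mol = 0.1 mol
Formula units = 0.1 mol × 6.022×10²³ /mol = 6.022e+22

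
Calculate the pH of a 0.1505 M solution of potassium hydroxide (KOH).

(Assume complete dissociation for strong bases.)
pH = 13.18

[OH⁻] = 0.1505 M for strong base. pOH = -log[OH⁻] = 0.82, pH = 14 - pOH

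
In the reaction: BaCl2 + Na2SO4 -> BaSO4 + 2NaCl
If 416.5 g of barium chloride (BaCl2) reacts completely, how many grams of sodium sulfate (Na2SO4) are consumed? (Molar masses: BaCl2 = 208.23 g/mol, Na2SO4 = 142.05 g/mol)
Moles of BaCl2 = 416.5 g ÷ 208.23 g/mol = 2.00019 mol
Mole ratio: 1 mol Na2SO4 / 1 mol BaCl2
Moles of Na2SO4 = 2.00019 × (1/1) = 2.00019 mol
Mass of Na2SO4 = 2.00019 mol × 142.05 g/mol = 284.1 g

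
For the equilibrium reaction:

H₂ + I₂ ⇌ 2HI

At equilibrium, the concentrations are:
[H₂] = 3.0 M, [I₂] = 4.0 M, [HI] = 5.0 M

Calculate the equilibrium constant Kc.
K_c = 2.0833

Kc = ([HI]^2) / ([H₂] × [I₂])
   = ((5.0)^2) / ((3.0)·(4.0))
   = 25 / 12 = 2.0833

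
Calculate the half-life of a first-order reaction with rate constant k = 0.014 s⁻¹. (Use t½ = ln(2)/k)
49.51 s

t½ = ln(2)/k = 0.6931/0.014 = 49.51 s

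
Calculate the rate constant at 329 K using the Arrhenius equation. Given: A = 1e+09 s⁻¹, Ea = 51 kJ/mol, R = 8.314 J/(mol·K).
7.99e+00 s⁻¹

k = A·exp(-Ea/(R·T)) = 1e+09·exp(-51000/(8.314·329)) = 1e+09·exp(-18.6451) = 1e+09·7.9900e-09 = 7.99e+00 s⁻¹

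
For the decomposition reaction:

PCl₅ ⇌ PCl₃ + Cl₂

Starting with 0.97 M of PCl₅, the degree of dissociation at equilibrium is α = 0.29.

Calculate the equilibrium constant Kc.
K_c = 0.1149

x = α·[A]₀ = 0.29 × 0.97 = 0.2813 M dissociated.
At eq: [PCl₅] = 0.97 − 0.2813 = 0.6887 M; [PCl₃] = [Cl₂] = x = 0.2813 M.
Kc = [PCl₃][Cl₂]/[PCl₅] = (0.2813)²/0.6887 = 0.1149.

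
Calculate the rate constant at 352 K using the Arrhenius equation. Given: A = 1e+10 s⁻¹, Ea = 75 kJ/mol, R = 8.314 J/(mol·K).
7.41e-02 s⁻¹

k = A·exp(-Ea/(R·T)) = 1e+10·exp(-75000/(8.314·352)) = 1e+10·exp(-25.6276) = 1e+10·7.4141e-12 = 7.41e-02 s⁻¹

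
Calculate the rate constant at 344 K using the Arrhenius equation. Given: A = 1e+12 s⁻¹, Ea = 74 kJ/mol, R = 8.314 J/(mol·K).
5.80e+00 s⁻¹

k = A·exp(-Ea/(R·T)) = 1e+12·exp(-74000/(8.314·344)) = 1e+12·exp(-25.8740) = 1e+12·5.7953e-12 = 5.80e+00 s⁻¹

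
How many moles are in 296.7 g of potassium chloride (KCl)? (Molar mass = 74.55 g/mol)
Moles = 296.7 g ÷ 74.55 g/mol = 3.98 mol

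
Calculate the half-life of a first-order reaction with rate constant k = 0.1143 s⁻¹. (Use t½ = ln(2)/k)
6.06 s

t½ = ln(2)/k = 0.6931/0.1143 = 6.06 s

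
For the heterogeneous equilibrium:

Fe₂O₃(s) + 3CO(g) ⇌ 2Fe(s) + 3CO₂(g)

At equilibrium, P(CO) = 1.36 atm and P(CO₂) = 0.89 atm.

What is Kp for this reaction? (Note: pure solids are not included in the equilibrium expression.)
K_p = 0.280

Solids (Fe₂O₃, Fe) are excluded.
Kp = P(CO₂)³/P(CO)³ = (0.89)³/(1.36)³ = 0.705/2.515 = 0.280.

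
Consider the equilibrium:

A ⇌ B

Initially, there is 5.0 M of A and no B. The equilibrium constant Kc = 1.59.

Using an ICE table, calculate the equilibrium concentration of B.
[B] = 3.069 M

ICE: [A] = 5.0 − x, [B] = x.
Kc = x/(5.0 − x) = 1.59 ⇒ x = 1.59·5.0/(1 + 1.59) = 7.95/2.59 = 3.069.
[B] = x = 3.069 M.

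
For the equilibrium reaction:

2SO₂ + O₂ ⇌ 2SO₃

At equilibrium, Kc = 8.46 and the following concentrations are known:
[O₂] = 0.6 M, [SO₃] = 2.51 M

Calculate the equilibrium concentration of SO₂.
[SO₂] = 1.1141 M

Kc = ([SO₃]^2) / ([SO₂]^2 × [O₂]) = 8.46
[SO₂]^2 = (product terms)/(Kc · other reactant terms) = 6.3001 / (8.46 · 0.6) = 1.2412
[SO₂] = (1.2412)^(1/2) = 1.1141 M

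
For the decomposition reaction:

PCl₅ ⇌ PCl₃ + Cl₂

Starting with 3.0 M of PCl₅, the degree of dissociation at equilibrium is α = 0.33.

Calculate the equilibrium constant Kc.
K_c = 0.4876

x = α·[A]₀ = 0.33 × 3.0 = 0.99 M dissociated.
At eq: [PCl₅] = 3.0 − 0.99 = 2.01 M; [PCl₃] = [Cl₂] = x = 0.99 M.
Kc = [PCl₃][Cl₂]/[PCl₅] = (0.99)²/2.01 = 0.4876.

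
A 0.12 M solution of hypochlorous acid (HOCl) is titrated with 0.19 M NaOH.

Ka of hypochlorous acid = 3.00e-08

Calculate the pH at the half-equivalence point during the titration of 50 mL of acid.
pH = pKa = 7.52

At the half-equivalence point, [HA] = [A⁻], so by Henderson–Hasselbalch pH = pKa + log(1) = pKa.
pKa = −log(3.00e-08) = 7.52.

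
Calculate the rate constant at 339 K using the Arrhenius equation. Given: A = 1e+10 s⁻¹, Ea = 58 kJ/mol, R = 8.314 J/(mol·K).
1.16e+01 s⁻¹

k = A·exp(-Ea/(R·T)) = 1e+10·exp(-58000/(8.314·339)) = 1e+10·exp(-20.5787) = 1e+10·1.1555e-09 = 1.16e+01 s⁻¹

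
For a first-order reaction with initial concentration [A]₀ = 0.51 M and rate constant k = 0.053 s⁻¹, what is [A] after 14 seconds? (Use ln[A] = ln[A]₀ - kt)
0.2428 M

ln[A] = ln[A]₀ - k·t = ln(0.51) - (0.053)·(14) = -0.6733 - 0.7420 = -1.4153
[A] = e^(-1.4153) = 0.2428 M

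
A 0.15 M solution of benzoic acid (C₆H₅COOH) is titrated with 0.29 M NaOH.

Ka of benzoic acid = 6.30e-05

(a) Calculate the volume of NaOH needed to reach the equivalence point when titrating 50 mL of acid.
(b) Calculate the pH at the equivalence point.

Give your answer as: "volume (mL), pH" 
V = 25.9 mL, pH = 8.60

(a) At equivalence: moles acid = moles base.
moles acid = 0.15 × 0.05 = 0.0075 mol; V_NaOH = 0.0075/0.29 = 0.02586 L = 25.9 mL.
(b) At equivalence, all acid → conjugate base A⁻ at [A⁻] = 0.0075/0.07586 = 0.09886 M.
Kb = Kw/Ka = 1.0e-14/6.30e-05 = 1.587e-10; [OH⁻] = √(Kb·[A⁻]) = 3.961e-06; pOH = 5.40; pH = 14 − pOH = 8.60.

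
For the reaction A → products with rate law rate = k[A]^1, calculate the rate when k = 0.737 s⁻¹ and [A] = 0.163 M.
0.1201 M/s

rate = k·[A]^1 = 0.737·(0.163)^1 = 0.737·0.163 = 0.1201 M/s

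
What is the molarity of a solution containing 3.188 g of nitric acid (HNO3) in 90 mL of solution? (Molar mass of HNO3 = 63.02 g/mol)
Moles of HNO3 = 3.188 g ÷ 63.02 g/mol = 0.0505871 mol
Volume = 90 mL = 0.09 L
Molarity = 0.0505871 mol ÷ 0.09 L = 0.5621 M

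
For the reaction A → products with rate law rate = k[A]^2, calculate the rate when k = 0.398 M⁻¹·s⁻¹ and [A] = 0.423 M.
0.07121 M/s

rate = k·[A]^2 = 0.398·(0.423)^2 = 0.398·0.178929 = 0.07121 M/s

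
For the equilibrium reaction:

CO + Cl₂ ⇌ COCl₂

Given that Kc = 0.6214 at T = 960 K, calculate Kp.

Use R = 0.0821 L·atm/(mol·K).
K_p = 0.0079

Δn = (moles gaseous products) − (moles gaseous reactants) = -1
T = 960 K; RT = 0.0821 × 960 = 78.816
Kp = Kc·(RT)^Δn = 0.6214 × (78.816)^-1 = 0.6214 × 0.0126878 = 0.0079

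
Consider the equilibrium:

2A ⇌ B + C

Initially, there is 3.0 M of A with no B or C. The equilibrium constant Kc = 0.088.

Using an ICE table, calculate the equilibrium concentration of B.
[B] = 0.559 M

ICE: [A] = 3.0 − 2x, [B] = [C] = x.
Kc = x²/(3.0 − 2x)² = 0.088 ⇒ √Kc = x/(3.0 − 2x).
x = √0.088·3.0/(1 + 2√0.088) = 0.29665·3.0/1.5933 = 0.55856.
[B] = x = 0.559 M.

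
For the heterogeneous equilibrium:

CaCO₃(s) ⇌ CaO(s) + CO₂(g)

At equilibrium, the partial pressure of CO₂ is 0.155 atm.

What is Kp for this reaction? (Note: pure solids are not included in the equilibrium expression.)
K_p = 0.155

Solids (CaCO₃, CaO) have activity 1 and are excluded.
Kp = P(CO₂) = 0.155.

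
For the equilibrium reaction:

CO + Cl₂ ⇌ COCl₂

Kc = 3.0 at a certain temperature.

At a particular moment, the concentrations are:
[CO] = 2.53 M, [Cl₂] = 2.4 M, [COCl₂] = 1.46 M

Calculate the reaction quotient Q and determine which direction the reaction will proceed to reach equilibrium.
Q = 0.240, Q < K, reaction proceeds forward (toward products)

Q = ([COCl₂]) / ([CO] × [Cl₂])
  = ((1.46)) / ((2.53)·(2.4)) = 1.46/6.072 = 0.2404
Since Q = 0.2404 < Kc = 3.0, the reaction proceeds forward (toward products) to reach equilibrium.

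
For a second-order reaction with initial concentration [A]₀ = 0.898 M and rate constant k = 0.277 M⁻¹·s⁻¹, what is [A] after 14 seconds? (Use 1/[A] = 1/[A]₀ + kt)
0.2003 M

1/[A] = 1/[A]₀ + k·t = 1/0.898 + (0.277)·(14) = 1.1136 + 3.8780 = 4.9916
[A] = 1/4.9916 = 0.2003 M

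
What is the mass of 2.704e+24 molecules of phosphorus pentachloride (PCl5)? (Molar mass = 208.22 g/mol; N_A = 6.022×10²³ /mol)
Moles = 2.704e+24 ÷ 6.022×10²³ = 4.4902 mol
Mass = 4.4902 mol × 208.22 g/mol = 934.9 g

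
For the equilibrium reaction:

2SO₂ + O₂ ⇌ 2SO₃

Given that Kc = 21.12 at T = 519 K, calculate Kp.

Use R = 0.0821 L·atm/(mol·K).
K_p = 0.4957

Δn = (moles gaseous products) − (moles gaseous reactants) = -1
T = 519 K; RT = 0.0821 × 519 = 42.6099
Kp = Kc·(RT)^Δn = 21.12 × (42.6099)^-1 = 21.12 × 0.0234687 = 0.4957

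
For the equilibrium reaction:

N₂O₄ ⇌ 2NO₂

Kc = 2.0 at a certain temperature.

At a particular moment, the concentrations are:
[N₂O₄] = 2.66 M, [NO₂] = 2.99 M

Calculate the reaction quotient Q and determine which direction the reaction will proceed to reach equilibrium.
Q = 3.361, Q > K, reaction proceeds reverse (toward reactants)

Q = ([NO₂]^2) / ([N₂O₄])
  = ((2.99)^2) / ((2.66)) = 8.9401/2.66 = 3.361
Since Q = 3.361 > Kc = 2.0, the reaction proceeds reverse (toward reactants) to reach equilibrium.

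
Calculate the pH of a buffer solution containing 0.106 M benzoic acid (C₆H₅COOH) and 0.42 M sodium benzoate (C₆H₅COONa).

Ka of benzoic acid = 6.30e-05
pH = 4.80

pKa = -log(6.30e-05) = 4.20. pH = pKa + log([A⁻]/[HA]) = 4.20 + log(0.42/0.106)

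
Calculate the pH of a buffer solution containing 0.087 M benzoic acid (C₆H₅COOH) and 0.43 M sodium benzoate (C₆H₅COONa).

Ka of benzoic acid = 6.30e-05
pH = 4.89

pKa = -log(6.30e-05) = 4.20. pH = pKa + log([A⁻]/[HA]) = 4.20 + log(0.43/0.087)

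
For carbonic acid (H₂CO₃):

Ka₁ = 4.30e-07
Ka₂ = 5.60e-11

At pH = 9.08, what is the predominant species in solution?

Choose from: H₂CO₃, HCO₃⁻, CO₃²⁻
HCO₃⁻

pKa1 = 6.37, pKa2 = 10.25. Each pKa is the crossover between adjacent species; pH = 9.08 lies in the region where HCO₃⁻ predominates.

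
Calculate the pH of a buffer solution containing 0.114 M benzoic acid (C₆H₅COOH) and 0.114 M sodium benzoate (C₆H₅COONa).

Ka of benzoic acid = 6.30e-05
pH = 4.20

pKa = -log(6.30e-05) = 4.20. pH = pKa + log([A⁻]/[HA]) = 4.20 + log(0.114/0.114)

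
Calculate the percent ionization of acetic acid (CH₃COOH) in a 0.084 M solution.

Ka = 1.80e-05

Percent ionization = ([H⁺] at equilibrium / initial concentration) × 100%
Percent ionization = 1.45%

Let x = [H⁺]. Ka = x²/(C - x) ⇒ x² + (1.80e-05)x - (1.80e-05)(0.084) = 0. x = 1.2207e-03. Percent = (1.2207e-03/0.084) × 100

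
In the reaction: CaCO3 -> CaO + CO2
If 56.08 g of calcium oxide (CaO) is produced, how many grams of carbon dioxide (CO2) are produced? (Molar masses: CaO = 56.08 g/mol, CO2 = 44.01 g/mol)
Moles of CaO = 56.08 g ÷ 56.08 g/mol = 1 mol
Mole ratio: 1 mol CO2 / 1 mol CaO
Moles of CO2 = 1 × (1/1) = 1 mol
Mass of CO2 = 1 mol × 44.01 g/mol = 44.01 g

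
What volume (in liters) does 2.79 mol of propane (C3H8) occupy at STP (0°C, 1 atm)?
At STP, 1 mol of gas occupies 22.4 L
Volume = 2.79 mol × 22.4 L/mol = 62.50 L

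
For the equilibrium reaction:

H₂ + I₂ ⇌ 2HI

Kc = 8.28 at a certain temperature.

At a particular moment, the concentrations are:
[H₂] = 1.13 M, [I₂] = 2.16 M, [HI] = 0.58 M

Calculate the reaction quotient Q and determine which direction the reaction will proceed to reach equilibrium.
Q = 0.138, Q < K, reaction proceeds forward (toward products)

Q = ([HI]^2) / ([H₂] × [I₂])
  = ((0.58)^2) / ((1.13)·(2.16)) = 0.3364/2.4408 = 0.1378
Since Q = 0.1378 < Kc = 8.28, the reaction proceeds forward (toward products) to reach equilibrium.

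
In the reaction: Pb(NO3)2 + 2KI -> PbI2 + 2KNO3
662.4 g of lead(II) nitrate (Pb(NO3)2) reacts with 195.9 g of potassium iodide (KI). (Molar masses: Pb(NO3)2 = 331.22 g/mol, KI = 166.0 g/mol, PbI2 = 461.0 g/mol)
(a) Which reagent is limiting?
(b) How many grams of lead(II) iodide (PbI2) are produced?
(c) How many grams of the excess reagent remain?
(a) KI, (b) 272 g, (c) 467 g

Moles of Pb(NO3)2 = 662.4 g ÷ 331.22 g/mol = 1.99988 mol
Moles of KI = 195.9 g ÷ 166.0 g/mol = 1.18012 mol
Moles ÷ coefficient: Pb(NO3)2: 1.99988/1 = 2, KI: 1.18012/2 = 0.5901
(a) KI has the smaller value, so KI is the limiting reagent.
(b) Moles of PbI2 = 1.18012 mol KI × (1/2) = 0.59006 mol; mass = 0.59006 mol × 461.0 g/mol = 272 g
(c) Pb(NO3)2 consumed = 1.18012 × (1/2) = 0.59006 mol; remaining = 1.99988 − 0.59006 = 1.40982 mol; mass = 1.40982 mol × 331.22 g/mol = 467 g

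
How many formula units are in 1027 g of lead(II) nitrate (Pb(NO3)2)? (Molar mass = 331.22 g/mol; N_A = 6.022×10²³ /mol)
Moles = 1027 g ÷ 331.22 g/mol = 3.10066 mol
Formula units = 3.10066 mol × 6.022×10²³ /mol = 1.867e+24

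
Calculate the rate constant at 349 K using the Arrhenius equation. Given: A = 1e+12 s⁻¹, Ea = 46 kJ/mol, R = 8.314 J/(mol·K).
1.30e+05 s⁻¹

k = A·exp(-Ea/(R·T)) = 1e+12·exp(-46000/(8.314·349)) = 1e+12·exp(-15.8534) = 1e+12·1.3030e-07 = 1.30e+05 s⁻¹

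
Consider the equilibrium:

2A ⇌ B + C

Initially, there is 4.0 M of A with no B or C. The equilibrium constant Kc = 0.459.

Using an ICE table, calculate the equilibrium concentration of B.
[B] = 1.151 M

ICE: [A] = 4.0 − 2x, [B] = [C] = x.
Kc = x²/(4.0 − 2x)² = 0.459 ⇒ √Kc = x/(4.0 − 2x).
x = √0.459·4.0/(1 + 2√0.459) = 0.6775·4.0/2.355 = 1.1507.
[B] = x = 1.151 M.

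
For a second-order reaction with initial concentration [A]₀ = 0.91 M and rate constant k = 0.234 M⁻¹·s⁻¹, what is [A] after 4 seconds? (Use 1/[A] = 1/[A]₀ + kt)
0.4914 M

1/[A] = 1/[A]₀ + k·t = 1/0.91 + (0.234)·(4) = 1.0989 + 0.9360 = 2.0349
[A] = 1/2.0349 = 0.4914 M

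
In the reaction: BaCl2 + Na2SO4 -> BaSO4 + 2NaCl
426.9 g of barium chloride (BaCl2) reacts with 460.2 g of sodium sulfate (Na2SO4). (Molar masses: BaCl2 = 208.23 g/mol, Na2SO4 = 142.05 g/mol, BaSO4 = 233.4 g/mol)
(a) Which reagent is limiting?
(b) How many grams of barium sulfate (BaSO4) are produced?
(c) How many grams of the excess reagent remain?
(a) BaCl2, (b) 478.5 g, (c) 169 g

Moles of BaCl2 = 426.9 g ÷ 208.23 g/mol = 2.05014 mol
Moles of Na2SO4 = 460.2 g ÷ 142.05 g/mol = 3.2397 mol
Moles ÷ coefficient: BaCl2: 2.05014/1 = 2.05, Na2SO4: 3.2397/1 = 3.24
(a) BaCl2 has the smaller value, so BaCl2 is the limiting reagent.
(b) Moles of BaSO4 = 2.05014 mol BaCl2 × (1/1) = 2.05014 mol; mass = 2.05014 mol × 233.4 g/mol = 478.5 g
(c) Na2SO4 consumed = 2.05014 × (1/1) = 2.05014 mol; remaining = 3.2397 − 2.05014 = 1.18957 mol; mass = 1.18957 mol × 142.05 g/mol = 169 g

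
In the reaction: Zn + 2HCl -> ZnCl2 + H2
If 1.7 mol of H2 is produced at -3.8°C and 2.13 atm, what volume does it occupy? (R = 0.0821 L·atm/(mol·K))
T = -3.8°C + 273.15 = 269.35 K
V = nRT/P = (1.7 × 0.0821 × 269.35) / 2.13
V = 17.65 L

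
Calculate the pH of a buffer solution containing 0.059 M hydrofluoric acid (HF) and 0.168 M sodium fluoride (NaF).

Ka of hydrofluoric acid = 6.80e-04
pH = 3.62

pKa = -log(6.80e-04) = 3.17. pH = pKa + log([A⁻]/[HA]) = 3.17 + log(0.168/0.059)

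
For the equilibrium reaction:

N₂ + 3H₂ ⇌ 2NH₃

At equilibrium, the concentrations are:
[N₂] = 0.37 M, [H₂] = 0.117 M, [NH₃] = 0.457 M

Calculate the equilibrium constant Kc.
K_c = 3.52e+02

Kc = ([NH₃]^2) / ([N₂] × [H₂]^3)
   = ((0.457)^2) / ((0.37)·(0.117)^3)
   = 0.20885 / 0.0005926 = 3.52e+02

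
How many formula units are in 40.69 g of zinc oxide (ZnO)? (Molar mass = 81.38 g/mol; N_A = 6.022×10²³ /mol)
Moles = 40.69 g ÷ 81.38 g/mol = 0.5 mol
Formula units = 0.5 mol × 6.022×10²³ /mol = 3.011e+23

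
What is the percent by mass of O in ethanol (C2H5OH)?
Mass of O in formula = 16.0 × 1 = 16 g/mol
Molar mass = 46.07 g/mol
% O = (16/46.07) × 100% = 34.73%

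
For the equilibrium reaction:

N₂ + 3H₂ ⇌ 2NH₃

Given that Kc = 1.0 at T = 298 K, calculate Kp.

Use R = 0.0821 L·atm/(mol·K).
K_p = 0.0017

Δn = (moles gaseous products) − (moles gaseous reactants) = -2
T = 298 K; RT = 0.0821 × 298 = 24.4658
Kp = Kc·(RT)^Δn = 1.0 × (24.4658)^-2 = 1.0 × 0.00167063 = 0.0017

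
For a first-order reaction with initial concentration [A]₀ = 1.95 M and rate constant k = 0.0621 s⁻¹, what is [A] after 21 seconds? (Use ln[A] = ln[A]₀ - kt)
0.5293 M

ln[A] = ln[A]₀ - k·t = ln(1.95) - (0.0621)·(21) = 0.6678 - 1.3041 = -0.6363
[A] = e^(-0.6363) = 0.5293 M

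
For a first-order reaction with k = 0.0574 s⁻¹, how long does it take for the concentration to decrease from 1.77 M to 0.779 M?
14.30 s

From ln[A] = ln[A]₀ - k·t: t = ln([A]₀/[A])/k = ln(1.77/0.779)/0.0574 = ln(2.2721)/0.0574 = 0.8207/0.0574 = 14.30 s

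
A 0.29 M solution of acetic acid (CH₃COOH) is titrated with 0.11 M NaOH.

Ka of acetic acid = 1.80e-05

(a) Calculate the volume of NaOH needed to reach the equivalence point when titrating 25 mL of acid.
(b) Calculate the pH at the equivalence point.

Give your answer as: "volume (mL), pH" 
V = 65.9 mL, pH = 8.82

(a) At equivalence: moles acid = moles base.
moles acid = 0.29 × 0.025 = 0.00725 mol; V_NaOH = 0.00725/0.11 = 0.06591 L = 65.9 mL.
(b) At equivalence, all acid → conjugate base A⁻ at [A⁻] = 0.00725/0.09091 = 0.07975 M.
Kb = Kw/Ka = 1.0e-14/1.80e-05 = 5.556e-10; [OH⁻] = √(Kb·[A⁻]) = 6.656e-06; pOH = 5.18; pH = 14 − pOH = 8.82.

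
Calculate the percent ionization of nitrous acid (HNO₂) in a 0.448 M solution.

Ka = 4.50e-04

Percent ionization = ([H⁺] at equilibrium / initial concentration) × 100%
Percent ionization = 3.12%

Let x = [H⁺]. Ka = x²/(C - x) ⇒ x² + (4.50e-04)x - (4.50e-04)(0.448) = 0. x = 1.3975e-02. Percent = (1.3975e-02/0.448) × 100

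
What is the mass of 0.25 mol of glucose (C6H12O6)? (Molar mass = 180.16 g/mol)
Mass = 0.25 mol × 180.16 g/mol = 45.04 g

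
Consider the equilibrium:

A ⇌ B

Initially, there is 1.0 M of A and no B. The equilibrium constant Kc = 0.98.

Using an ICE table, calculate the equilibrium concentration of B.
[B] = 0.495 M

ICE: [A] = 1.0 − x, [B] = x.
Kc = x/(1.0 − x) = 0.98 ⇒ x = 0.98·1.0/(1 + 0.98) = 0.98/1.98 = 0.4949.
[B] = x = 0.495 M.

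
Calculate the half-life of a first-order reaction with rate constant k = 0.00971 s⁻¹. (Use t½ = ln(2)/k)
71.38 s

t½ = ln(2)/k = 0.6931/0.00971 = 71.38 s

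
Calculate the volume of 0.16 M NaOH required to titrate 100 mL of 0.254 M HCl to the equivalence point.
V_{base} = 158.8 mL

At equivalence: moles acid = moles base.
moles HCl = 0.254 M × 0.1 L = 0.0254 mol
V_NaOH = 0.0254 mol ÷ 0.16 M = 0.1588 L = 158.8 mL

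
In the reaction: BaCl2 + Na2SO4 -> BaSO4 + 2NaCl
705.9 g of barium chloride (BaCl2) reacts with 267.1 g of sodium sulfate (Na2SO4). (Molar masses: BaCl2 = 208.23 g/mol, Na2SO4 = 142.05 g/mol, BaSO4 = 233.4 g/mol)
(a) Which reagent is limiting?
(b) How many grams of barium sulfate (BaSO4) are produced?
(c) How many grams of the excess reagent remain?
(a) Na2SO4, (b) 438.9 g, (c) 314.4 g

Moles of BaCl2 = 705.9 g ÷ 208.23 g/mol = 3.39 mol
Moles of Na2SO4 = 267.1 g ÷ 142.05 g/mol = 1.88032 mol
Moles ÷ coefficient: BaCl2: 3.39/1 = 3.39, Na2SO4: 1.88032/1 = 1.88
(a) Na2SO4 has the smaller value, so Na2SO4 is the limiting reagent.
(b) Moles of BaSO4 = 1.88032 mol Na2SO4 × (1/1) = 1.88032 mol; mass = 1.88032 mol × 233.4 g/mol = 438.9 g
(c) BaCl2 consumed = 1.88032 × (1/1) = 1.88032 mol; remaining = 3.39 − 1.88032 = 1.50968 mol; mass = 1.50968 mol × 208.23 g/mol = 314.4 g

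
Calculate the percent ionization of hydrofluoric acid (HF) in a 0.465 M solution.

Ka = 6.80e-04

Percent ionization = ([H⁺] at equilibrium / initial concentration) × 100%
Percent ionization = 3.75%

Let x = [H⁺]. Ka = x²/(C - x) ⇒ x² + (6.80e-04)x - (6.80e-04)(0.465) = 0. x = 1.7445e-02. Percent = (1.7445e-02/0.465) × 100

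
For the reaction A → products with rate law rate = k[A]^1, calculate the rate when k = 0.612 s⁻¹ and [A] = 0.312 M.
0.1909 M/s

rate = k·[A]^1 = 0.612·(0.312)^1 = 0.612·0.312 = 0.1909 M/s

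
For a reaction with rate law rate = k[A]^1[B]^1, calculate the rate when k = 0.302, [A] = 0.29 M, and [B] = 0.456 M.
0.03994 M/s

rate = k·[A]^1·[B]^1 = 0.302·(0.29)^1·(0.456)^1 = 0.302·0.29·0.456 = 0.03994 M/s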